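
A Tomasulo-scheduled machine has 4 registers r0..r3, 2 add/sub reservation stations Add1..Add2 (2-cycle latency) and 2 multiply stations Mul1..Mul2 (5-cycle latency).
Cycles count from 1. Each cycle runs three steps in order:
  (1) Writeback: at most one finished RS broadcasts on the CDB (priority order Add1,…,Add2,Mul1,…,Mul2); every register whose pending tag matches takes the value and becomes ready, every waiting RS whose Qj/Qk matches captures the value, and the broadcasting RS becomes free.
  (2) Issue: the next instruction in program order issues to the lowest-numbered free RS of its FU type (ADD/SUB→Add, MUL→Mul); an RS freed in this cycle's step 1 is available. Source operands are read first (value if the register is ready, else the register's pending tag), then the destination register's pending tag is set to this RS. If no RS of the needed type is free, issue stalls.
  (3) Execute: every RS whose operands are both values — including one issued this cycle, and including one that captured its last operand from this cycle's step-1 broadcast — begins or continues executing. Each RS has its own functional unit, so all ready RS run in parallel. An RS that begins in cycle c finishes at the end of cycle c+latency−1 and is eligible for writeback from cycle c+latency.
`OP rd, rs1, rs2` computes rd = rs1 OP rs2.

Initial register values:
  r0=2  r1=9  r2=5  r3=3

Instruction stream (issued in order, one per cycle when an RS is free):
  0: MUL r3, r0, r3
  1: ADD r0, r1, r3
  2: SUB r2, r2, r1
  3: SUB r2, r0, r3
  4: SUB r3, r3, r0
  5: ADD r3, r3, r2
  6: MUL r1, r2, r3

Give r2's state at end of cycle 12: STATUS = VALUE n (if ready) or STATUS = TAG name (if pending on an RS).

STATUS = VALUE 9

cycle 1: issue MUL r3<-Mul1 // r0:2,r1:9,r2:5,r3:Mul1
cycle 2: issue ADD r0<-Add1 // r0:Add1,r1:9,r2:5,r3:Mul1
cycle 3: issue SUB r2<-Add2 // r0:Add1,r1:9,r2:Add2,r3:Mul1
cycle 4: stall // r0:Add1,r1:9,r2:Add2,r3:Mul1
cycle 5: CDB Add2=-4; issue SUB r2<-Add2 // r0:Add1,r1:9,r2:Add2,r3:Mul1
cycle 6: CDB Mul1=6; stall // r0:Add1,r1:9,r2:Add2,r3:6
cycle 7: stall // r0:Add1,r1:9,r2:Add2,r3:6
cycle 8: CDB Add1=15; issue SUB r3<-Add1 // r0:15,r1:9,r2:Add2,r3:Add1
cycle 9: stall // r0:15,r1:9,r2:Add2,r3:Add1
cycle 10: CDB Add1=-9; issue ADD r3<-Add1 // r0:15,r1:9,r2:Add2,r3:Add1
cycle 11: CDB Add2=9; issue MUL r1<-Mul1 // r0:15,r1:Mul1,r2:9,r3:Add1
cycle 12: - // r0:15,r1:Mul1,r2:9,r3:Add1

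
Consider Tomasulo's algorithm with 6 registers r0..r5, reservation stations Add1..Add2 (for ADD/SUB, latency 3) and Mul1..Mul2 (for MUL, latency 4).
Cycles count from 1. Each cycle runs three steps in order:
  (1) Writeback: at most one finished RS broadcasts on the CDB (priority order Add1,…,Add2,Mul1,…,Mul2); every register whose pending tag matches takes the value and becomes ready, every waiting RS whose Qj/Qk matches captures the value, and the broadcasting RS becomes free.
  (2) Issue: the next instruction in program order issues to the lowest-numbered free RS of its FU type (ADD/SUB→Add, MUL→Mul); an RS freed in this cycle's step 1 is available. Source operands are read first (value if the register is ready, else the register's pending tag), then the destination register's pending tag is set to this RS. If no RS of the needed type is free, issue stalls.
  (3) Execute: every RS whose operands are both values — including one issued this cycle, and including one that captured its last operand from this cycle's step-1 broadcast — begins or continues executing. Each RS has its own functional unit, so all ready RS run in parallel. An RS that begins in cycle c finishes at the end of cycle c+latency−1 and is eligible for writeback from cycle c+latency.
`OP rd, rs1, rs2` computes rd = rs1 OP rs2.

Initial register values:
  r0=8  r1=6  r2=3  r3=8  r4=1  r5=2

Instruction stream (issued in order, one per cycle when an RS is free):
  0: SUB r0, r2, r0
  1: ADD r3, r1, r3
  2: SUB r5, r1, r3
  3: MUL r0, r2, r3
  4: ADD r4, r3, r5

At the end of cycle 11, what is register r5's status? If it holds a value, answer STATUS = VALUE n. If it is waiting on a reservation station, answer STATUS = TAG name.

STATUS = VALUE -8

cycle 1: issue SUB r0<-Add1 // r0:Add1,r1:6,r2:3,r3:8,r4:1,r5:2
cycle 2: issue ADD r3<-Add2 // r0:Add1,r1:6,r2:3,r3:Add2,r4:1,r5:2
cycle 3: stall // r0:Add1,r1:6,r2:3,r3:Add2,r4:1,r5:2
cycle 4: CDB Add1=-5; issue SUB r5<-Add1 // r0:-5,r1:6,r2:3,r3:Add2,r4:1,r5:Add1
cycle 5: CDB Add2=14; issue MUL r0<-Mul1 // r0:Mul1,r1:6,r2:3,r3:14,r4:1,r5:Add1
cycle 6: issue ADD r4<-Add2 // r0:Mul1,r1:6,r2:3,r3:14,r4:Add2,r5:Add1
cycle 7: - // r0:Mul1,r1:6,r2:3,r3:14,r4:Add2,r5:Add1
cycle 8: CDB Add1=-8 // r0:Mul1,r1:6,r2:3,r3:14,r4:Add2,r5:-8
cycle 9: CDB Mul1=42 // r0:42,r1:6,r2:3,r3:14,r4:Add2,r5:-8
cycle 10: - // r0:42,r1:6,r2:3,r3:14,r4:Add2,r5:-8
cycle 11: CDB Add2=6 // r0:42,r1:6,r2:3,r3:14,r4:6,r5:-8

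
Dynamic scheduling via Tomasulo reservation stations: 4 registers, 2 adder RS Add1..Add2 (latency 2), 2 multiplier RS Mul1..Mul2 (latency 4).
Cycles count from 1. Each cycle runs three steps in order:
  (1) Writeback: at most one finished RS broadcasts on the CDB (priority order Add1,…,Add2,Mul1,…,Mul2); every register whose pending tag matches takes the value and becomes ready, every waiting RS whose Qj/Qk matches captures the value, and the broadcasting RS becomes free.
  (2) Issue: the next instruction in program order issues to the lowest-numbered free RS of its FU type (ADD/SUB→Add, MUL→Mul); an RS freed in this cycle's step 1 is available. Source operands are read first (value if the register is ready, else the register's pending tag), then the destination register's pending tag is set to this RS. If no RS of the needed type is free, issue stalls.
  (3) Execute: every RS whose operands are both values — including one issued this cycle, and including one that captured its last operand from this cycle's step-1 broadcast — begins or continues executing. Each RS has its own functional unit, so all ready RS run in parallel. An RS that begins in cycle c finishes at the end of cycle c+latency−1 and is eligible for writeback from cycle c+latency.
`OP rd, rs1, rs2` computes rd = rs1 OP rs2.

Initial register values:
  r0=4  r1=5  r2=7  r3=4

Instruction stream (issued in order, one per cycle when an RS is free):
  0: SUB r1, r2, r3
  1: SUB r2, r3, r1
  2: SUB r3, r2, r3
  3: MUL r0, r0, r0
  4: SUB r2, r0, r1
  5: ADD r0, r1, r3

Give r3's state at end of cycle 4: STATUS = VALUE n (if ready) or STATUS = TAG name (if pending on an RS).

STATUS = TAG Add1

c1: issue SUB r1<-Add1 | r0:4,r1:Add1,r2:7,r3:4
c2: issue SUB r2<-Add2 | r0:4,r1:Add1,r2:Add2,r3:4
c3: CDB Add1=3; issue SUB r3<-Add1 | r0:4,r1:3,r2:Add2,r3:Add1
c4: issue MUL r0<-Mul1 | r0:Mul1,r1:3,r2:Add2,r3:Add1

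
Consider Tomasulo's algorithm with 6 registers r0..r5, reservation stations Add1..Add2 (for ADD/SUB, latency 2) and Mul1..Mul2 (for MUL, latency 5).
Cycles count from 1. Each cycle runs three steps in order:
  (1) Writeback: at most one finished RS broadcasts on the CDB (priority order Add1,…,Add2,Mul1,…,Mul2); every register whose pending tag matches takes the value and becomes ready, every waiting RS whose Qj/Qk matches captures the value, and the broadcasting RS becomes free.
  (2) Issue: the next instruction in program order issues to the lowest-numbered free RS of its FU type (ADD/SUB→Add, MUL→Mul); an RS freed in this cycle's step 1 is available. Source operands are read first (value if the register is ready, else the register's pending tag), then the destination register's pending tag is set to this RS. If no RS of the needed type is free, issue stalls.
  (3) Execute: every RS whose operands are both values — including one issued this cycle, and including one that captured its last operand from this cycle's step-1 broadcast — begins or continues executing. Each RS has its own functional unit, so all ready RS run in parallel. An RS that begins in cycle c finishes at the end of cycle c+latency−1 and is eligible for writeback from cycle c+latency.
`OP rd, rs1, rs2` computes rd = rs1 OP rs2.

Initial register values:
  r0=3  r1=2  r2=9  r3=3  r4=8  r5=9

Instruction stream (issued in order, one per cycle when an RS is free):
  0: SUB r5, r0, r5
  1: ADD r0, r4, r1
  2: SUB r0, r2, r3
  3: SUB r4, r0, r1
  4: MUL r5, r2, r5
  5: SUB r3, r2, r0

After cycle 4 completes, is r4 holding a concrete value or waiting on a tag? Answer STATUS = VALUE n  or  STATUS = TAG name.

STATUS = TAG Add2

cycle 1: issue SUB r5<-Add1 // r0:3,r1:2,r2:9,r3:3,r4:8,r5:Add1
cycle 2: issue ADD r0<-Add2 // r0:Add2,r1:2,r2:9,r3:3,r4:8,r5:Add1
cycle 3: CDB Add1=-6; issue SUB r0<-Add1 // r0:Add1,r1:2,r2:9,r3:3,r4:8,r5:-6
cycle 4: CDB Add2=10; issue SUB r4<-Add2 // r0:Add1,r1:2,r2:9,r3:3,r4:Add2,r5:-6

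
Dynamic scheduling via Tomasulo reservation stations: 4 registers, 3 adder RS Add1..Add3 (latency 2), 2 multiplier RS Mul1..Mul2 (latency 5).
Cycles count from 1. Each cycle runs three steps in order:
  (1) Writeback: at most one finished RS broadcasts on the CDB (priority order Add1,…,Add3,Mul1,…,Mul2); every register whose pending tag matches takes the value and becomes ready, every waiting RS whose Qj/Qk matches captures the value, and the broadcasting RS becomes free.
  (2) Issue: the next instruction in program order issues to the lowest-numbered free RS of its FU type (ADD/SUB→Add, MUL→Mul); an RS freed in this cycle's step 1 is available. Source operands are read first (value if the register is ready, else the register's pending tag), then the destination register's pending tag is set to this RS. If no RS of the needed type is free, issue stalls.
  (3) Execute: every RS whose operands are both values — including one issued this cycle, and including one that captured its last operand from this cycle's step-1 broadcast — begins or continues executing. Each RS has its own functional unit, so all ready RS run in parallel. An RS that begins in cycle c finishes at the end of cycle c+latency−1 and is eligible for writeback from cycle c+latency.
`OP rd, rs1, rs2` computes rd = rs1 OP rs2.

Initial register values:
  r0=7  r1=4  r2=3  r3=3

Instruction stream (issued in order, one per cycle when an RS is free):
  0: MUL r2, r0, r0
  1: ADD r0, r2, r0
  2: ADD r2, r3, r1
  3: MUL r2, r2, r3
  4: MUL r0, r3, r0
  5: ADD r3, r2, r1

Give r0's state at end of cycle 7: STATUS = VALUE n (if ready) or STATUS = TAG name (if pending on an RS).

STATUS = TAG Mul1

c1: issue MUL r2<-Mul1 | r0:7,r1:4,r2:Mul1,r3:3
c2: issue ADD r0<-Add1 | r0:Add1,r1:4,r2:Mul1,r3:3
c3: issue ADD r2<-Add2 | r0:Add1,r1:4,r2:Add2,r3:3
c4: issue MUL r2<-Mul2 | r0:Add1,r1:4,r2:Mul2,r3:3
c5: CDB Add2=7; stall | r0:Add1,r1:4,r2:Mul2,r3:3
c6: CDB Mul1=49; issue MUL r0<-Mul1 | r0:Mul1,r1:4,r2:Mul2,r3:3
c7: issue ADD r3<-Add2 | r0:Mul1,r1:4,r2:Mul2,r3:Add2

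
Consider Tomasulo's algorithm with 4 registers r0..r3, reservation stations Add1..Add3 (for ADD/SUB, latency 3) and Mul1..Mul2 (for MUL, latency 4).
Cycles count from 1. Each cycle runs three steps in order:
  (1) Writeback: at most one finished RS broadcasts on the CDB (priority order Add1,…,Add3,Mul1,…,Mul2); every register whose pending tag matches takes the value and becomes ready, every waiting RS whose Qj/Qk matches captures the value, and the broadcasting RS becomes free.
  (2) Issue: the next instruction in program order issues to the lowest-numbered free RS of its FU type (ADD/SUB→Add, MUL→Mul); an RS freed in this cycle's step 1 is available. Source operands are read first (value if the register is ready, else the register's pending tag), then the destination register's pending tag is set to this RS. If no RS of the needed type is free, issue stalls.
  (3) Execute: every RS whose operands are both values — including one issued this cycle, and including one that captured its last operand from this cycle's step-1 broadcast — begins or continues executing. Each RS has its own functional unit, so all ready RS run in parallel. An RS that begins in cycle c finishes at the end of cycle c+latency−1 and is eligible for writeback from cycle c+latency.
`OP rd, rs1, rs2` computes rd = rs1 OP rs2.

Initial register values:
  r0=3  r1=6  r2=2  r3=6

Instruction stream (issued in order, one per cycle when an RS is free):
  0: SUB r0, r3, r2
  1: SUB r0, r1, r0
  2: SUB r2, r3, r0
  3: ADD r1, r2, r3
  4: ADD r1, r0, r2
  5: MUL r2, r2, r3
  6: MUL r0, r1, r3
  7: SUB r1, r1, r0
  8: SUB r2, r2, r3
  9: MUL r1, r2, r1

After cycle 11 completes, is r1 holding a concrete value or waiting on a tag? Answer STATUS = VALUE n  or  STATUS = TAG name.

STATUS = TAG Add3

  c1: issue SUB r0<-Add1  regs: r0:Add1,r1:6,r2:2,r3:6
  c2: issue SUB r0<-Add2  regs: r0:Add2,r1:6,r2:2,r3:6
  c3: issue SUB r2<-Add3  regs: r0:Add2,r1:6,r2:Add3,r3:6
  c4: CDB Add1=4; issue ADD r1<-Add1  regs: r0:Add2,r1:Add1,r2:Add3,r3:6
  c5: stall  regs: r0:Add2,r1:Add1,r2:Add3,r3:6
  c6: stall  regs: r0:Add2,r1:Add1,r2:Add3,r3:6
  c7: CDB Add2=2; issue ADD r1<-Add2  regs: r0:2,r1:Add2,r2:Add3,r3:6
  c8: issue MUL r2<-Mul1  regs: r0:2,r1:Add2,r2:Mul1,r3:6
  c9: issue MUL r0<-Mul2  regs: r0:Mul2,r1:Add2,r2:Mul1,r3:6
  c10: CDB Add3=4; issue SUB r1<-Add3  regs: r0:Mul2,r1:Add3,r2:Mul1,r3:6
  c11: stall  regs: r0:Mul2,r1:Add3,r2:Mul1,r3:6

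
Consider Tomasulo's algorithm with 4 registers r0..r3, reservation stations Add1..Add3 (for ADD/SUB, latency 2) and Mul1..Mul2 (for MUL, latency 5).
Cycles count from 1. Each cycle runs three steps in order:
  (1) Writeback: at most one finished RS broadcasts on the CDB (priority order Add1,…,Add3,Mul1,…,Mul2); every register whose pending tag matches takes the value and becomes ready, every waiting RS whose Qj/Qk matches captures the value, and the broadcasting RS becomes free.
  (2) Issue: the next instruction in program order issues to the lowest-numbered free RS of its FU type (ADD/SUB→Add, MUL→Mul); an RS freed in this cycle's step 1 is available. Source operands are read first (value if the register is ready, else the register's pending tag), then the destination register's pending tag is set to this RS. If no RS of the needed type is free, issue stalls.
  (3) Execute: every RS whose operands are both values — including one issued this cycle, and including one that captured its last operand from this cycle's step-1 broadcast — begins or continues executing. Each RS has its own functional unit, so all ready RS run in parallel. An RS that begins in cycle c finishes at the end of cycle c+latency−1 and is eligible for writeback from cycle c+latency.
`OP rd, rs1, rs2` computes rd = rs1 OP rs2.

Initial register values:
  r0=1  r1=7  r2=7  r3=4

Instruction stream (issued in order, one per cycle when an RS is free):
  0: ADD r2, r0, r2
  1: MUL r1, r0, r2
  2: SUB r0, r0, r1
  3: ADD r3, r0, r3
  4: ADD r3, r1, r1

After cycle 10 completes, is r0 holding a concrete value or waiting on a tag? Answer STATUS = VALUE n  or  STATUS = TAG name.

STATUS = VALUE -7

cycle 1: issue ADD r2<-Add1 // r0:1,r1:7,r2:Add1,r3:4
cycle 2: issue MUL r1<-Mul1 // r0:1,r1:Mul1,r2:Add1,r3:4
cycle 3: CDB Add1=8; issue SUB r0<-Add1 // r0:Add1,r1:Mul1,r2:8,r3:4
cycle 4: issue ADD r3<-Add2 // r0:Add1,r1:Mul1,r2:8,r3:Add2
cycle 5: issue ADD r3<-Add3 // r0:Add1,r1:Mul1,r2:8,r3:Add3
cycle 6: - // r0:Add1,r1:Mul1,r2:8,r3:Add3
cycle 7: - // r0:Add1,r1:Mul1,r2:8,r3:Add3
cycle 8: CDB Mul1=8 // r0:Add1,r1:8,r2:8,r3:Add3
cycle 9: - // r0:Add1,r1:8,r2:8,r3:Add3
cycle 10: CDB Add1=-7 // r0:-7,r1:8,r2:8,r3:Add3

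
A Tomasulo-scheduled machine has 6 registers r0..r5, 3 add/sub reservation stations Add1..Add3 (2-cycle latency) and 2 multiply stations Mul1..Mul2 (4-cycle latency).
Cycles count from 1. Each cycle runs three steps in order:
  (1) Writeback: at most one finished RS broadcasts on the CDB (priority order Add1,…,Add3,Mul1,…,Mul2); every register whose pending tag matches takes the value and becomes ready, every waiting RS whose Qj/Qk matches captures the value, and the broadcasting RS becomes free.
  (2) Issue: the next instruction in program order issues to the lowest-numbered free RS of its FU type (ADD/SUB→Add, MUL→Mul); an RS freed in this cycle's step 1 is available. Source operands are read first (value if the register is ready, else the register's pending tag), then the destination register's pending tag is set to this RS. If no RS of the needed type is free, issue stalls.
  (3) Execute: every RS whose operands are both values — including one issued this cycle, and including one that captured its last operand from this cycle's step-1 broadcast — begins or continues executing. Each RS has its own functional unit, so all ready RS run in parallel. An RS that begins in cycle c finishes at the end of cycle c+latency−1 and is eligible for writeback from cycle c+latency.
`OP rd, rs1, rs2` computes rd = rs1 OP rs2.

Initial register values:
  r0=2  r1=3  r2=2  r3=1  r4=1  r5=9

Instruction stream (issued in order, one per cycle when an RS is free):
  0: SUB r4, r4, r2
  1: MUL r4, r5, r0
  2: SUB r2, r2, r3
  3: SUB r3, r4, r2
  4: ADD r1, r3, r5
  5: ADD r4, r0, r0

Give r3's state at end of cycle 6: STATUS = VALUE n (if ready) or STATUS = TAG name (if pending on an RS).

cycle 1: issue SUB r4<-Add1 // r0:2,r1:3,r2:2,r3:1,r4:Add1,r5:9
cycle 2: issue MUL r4<-Mul1 // r0:2,r1:3,r2:2,r3:1,r4:Mul1,r5:9
cycle 3: CDB Add1=-1; issue SUB r2<-Add1 // r0:2,r1:3,r2:Add1,r3:1,r4:Mul1,r5:9
cycle 4: issue SUB r3<-Add2 // r0:2,r1:3,r2:Add1,r3:Add2,r4:Mul1,r5:9
cycle 5: CDB Add1=1; issue ADD r1<-Add1 // r0:2,r1:Add1,r2:1,r3:Add2,r4:Mul1,r5:9
cycle 6: CDB Mul1=18; issue ADD r4<-Add3 // r0:2,r1:Add1,r2:1,r3:Add2,r4:Add3,r5:9

STATUS = TAG Add2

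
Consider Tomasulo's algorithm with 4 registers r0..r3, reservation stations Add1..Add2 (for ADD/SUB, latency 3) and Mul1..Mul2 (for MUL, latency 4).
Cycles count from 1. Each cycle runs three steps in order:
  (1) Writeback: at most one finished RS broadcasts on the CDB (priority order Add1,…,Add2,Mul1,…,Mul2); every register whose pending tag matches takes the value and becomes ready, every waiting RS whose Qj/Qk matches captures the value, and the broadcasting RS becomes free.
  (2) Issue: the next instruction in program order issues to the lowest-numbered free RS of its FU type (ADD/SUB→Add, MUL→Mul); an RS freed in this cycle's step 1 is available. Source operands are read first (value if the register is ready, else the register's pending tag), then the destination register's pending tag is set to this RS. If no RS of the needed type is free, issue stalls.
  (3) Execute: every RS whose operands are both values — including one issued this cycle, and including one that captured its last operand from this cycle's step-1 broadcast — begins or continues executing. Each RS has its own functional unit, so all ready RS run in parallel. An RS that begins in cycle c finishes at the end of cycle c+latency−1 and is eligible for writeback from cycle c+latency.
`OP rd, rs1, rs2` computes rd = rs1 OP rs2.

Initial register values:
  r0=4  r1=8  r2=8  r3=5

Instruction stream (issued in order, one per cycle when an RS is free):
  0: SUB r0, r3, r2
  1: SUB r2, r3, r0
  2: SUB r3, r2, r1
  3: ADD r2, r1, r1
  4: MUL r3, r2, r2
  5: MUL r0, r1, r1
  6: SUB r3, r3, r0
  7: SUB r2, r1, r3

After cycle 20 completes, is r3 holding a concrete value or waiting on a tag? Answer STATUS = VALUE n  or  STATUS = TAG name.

STATUS = VALUE 192

  c1: issue SUB r0<-Add1  regs: r0:Add1,r1:8,r2:8,r3:5
  c2: issue SUB r2<-Add2  regs: r0:Add1,r1:8,r2:Add2,r3:5
  c3: stall  regs: r0:Add1,r1:8,r2:Add2,r3:5
  c4: CDB Add1=-3; issue SUB r3<-Add1  regs: r0:-3,r1:8,r2:Add2,r3:Add1
  c5: stall  regs: r0:-3,r1:8,r2:Add2,r3:Add1
  c6: stall  regs: r0:-3,r1:8,r2:Add2,r3:Add1
  c7: CDB Add2=8; issue ADD r2<-Add2  regs: r0:-3,r1:8,r2:Add2,r3:Add1
  c8: issue MUL r3<-Mul1  regs: r0:-3,r1:8,r2:Add2,r3:Mul1
  c9: issue MUL r0<-Mul2  regs: r0:Mul2,r1:8,r2:Add2,r3:Mul1
  c10: CDB Add1=0; issue SUB r3<-Add1  regs: r0:Mul2,r1:8,r2:Add2,r3:Add1
  c11: CDB Add2=16; issue SUB r2<-Add2  regs: r0:Mul2,r1:8,r2:Add2,r3:Add1
  c12: -  regs: r0:Mul2,r1:8,r2:Add2,r3:Add1
  c13: CDB Mul2=64  regs: r0:64,r1:8,r2:Add2,r3:Add1
  c14: -  regs: r0:64,r1:8,r2:Add2,r3:Add1
  c15: CDB Mul1=256  regs: r0:64,r1:8,r2:Add2,r3:Add1
  c16: -  regs: r0:64,r1:8,r2:Add2,r3:Add1
  c17: -  regs: r0:64,r1:8,r2:Add2,r3:Add1
  c18: CDB Add1=192  regs: r0:64,r1:8,r2:Add2,r3:192
  c19: -  regs: r0:64,r1:8,r2:Add2,r3:192
  c20: -  regs: r0:64,r1:8,r2:Add2,r3:192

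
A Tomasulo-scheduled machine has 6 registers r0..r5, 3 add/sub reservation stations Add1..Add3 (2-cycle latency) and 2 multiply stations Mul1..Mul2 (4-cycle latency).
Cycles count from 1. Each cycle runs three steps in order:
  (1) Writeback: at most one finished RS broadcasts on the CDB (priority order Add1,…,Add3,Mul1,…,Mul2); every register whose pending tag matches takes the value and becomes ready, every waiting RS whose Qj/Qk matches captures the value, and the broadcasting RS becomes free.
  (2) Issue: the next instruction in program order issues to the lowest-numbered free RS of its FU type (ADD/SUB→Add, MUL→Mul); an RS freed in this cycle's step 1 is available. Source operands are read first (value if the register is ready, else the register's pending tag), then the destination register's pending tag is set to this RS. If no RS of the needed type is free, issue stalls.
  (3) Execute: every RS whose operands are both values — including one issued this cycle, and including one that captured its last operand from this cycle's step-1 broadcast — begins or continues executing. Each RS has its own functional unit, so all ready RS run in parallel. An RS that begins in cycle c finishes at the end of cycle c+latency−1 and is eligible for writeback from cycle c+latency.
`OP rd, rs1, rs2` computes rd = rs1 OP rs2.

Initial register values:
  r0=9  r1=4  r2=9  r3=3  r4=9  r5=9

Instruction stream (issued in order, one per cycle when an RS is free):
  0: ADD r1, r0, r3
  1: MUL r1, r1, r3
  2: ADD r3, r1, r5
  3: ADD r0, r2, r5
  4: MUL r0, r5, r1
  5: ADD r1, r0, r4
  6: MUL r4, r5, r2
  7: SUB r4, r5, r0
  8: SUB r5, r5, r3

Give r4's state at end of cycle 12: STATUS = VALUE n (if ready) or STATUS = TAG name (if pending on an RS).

c1: issue ADD r1<-Add1 | r0:9,r1:Add1,r2:9,r3:3,r4:9,r5:9
c2: issue MUL r1<-Mul1 | r0:9,r1:Mul1,r2:9,r3:3,r4:9,r5:9
c3: CDB Add1=12; issue ADD r3<-Add1 | r0:9,r1:Mul1,r2:9,r3:Add1,r4:9,r5:9
c4: issue ADD r0<-Add2 | r0:Add2,r1:Mul1,r2:9,r3:Add1,r4:9,r5:9
c5: issue MUL r0<-Mul2 | r0:Mul2,r1:Mul1,r2:9,r3:Add1,r4:9,r5:9
c6: CDB Add2=18; issue ADD r1<-Add2 | r0:Mul2,r1:Add2,r2:9,r3:Add1,r4:9,r5:9
c7: CDB Mul1=36; issue MUL r4<-Mul1 | r0:Mul2,r1:Add2,r2:9,r3:Add1,r4:Mul1,r5:9
c8: issue SUB r4<-Add3 | r0:Mul2,r1:Add2,r2:9,r3:Add1,r4:Add3,r5:9
c9: CDB Add1=45; issue SUB r5<-Add1 | r0:Mul2,r1:Add2,r2:9,r3:45,r4:Add3,r5:Add1
c10: - | r0:Mul2,r1:Add2,r2:9,r3:45,r4:Add3,r5:Add1
c11: CDB Add1=-36 | r0:Mul2,r1:Add2,r2:9,r3:45,r4:Add3,r5:-36
c12: CDB Mul1=81 | r0:Mul2,r1:Add2,r2:9,r3:45,r4:Add3,r5:-36

STATUS = TAG Add3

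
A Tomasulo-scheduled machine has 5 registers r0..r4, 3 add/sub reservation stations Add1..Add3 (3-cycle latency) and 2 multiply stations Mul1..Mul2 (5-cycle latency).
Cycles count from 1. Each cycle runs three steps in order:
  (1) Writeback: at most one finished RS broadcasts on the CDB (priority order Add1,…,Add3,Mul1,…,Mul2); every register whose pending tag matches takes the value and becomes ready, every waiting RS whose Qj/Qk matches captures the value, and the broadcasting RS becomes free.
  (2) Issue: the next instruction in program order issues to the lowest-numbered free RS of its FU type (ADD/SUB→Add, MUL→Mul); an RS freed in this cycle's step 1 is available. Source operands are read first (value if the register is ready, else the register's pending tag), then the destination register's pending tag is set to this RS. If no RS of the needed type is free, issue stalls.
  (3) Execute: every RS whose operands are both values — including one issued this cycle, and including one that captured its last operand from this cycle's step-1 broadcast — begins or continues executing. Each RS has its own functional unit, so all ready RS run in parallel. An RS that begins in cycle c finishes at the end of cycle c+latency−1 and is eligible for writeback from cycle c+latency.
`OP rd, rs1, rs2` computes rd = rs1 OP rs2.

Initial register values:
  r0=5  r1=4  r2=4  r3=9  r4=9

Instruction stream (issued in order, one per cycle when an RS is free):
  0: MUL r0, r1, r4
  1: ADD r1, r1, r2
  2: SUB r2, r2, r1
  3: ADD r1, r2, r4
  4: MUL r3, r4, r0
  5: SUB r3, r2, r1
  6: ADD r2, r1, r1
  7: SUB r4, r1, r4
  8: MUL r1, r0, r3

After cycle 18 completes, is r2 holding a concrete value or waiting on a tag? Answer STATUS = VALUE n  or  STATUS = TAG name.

  c1: issue MUL r0<-Mul1  regs: r0:Mul1,r1:4,r2:4,r3:9,r4:9
  c2: issue ADD r1<-Add1  regs: r0:Mul1,r1:Add1,r2:4,r3:9,r4:9
  c3: issue SUB r2<-Add2  regs: r0:Mul1,r1:Add1,r2:Add2,r3:9,r4:9
  c4: issue ADD r1<-Add3  regs: r0:Mul1,r1:Add3,r2:Add2,r3:9,r4:9
  c5: CDB Add1=8; issue MUL r3<-Mul2  regs: r0:Mul1,r1:Add3,r2:Add2,r3:Mul2,r4:9
  c6: CDB Mul1=36; issue SUB r3<-Add1  regs: r0:36,r1:Add3,r2:Add2,r3:Add1,r4:9
  c7: stall  regs: r0:36,r1:Add3,r2:Add2,r3:Add1,r4:9
  c8: CDB Add2=-4; issue ADD r2<-Add2  regs: r0:36,r1:Add3,r2:Add2,r3:Add1,r4:9
  c9: stall  regs: r0:36,r1:Add3,r2:Add2,r3:Add1,r4:9
  c10: stall  regs: r0:36,r1:Add3,r2:Add2,r3:Add1,r4:9
  c11: CDB Add3=5; issue SUB r4<-Add3  regs: r0:36,r1:5,r2:Add2,r3:Add1,r4:Add3
  c12: CDB Mul2=324; issue MUL r1<-Mul1  regs: r0:36,r1:Mul1,r2:Add2,r3:Add1,r4:Add3
  c13: -  regs: r0:36,r1:Mul1,r2:Add2,r3:Add1,r4:Add3
  c14: CDB Add1=-9  regs: r0:36,r1:Mul1,r2:Add2,r3:-9,r4:Add3
  c15: CDB Add2=10  regs: r0:36,r1:Mul1,r2:10,r3:-9,r4:Add3
  c16: CDB Add3=-4  regs: r0:36,r1:Mul1,r2:10,r3:-9,r4:-4
  c17: -  regs: r0:36,r1:Mul1,r2:10,r3:-9,r4:-4
  c18: -  regs: r0:36,r1:Mul1,r2:10,r3:-9,r4:-4

STATUS = VALUE 10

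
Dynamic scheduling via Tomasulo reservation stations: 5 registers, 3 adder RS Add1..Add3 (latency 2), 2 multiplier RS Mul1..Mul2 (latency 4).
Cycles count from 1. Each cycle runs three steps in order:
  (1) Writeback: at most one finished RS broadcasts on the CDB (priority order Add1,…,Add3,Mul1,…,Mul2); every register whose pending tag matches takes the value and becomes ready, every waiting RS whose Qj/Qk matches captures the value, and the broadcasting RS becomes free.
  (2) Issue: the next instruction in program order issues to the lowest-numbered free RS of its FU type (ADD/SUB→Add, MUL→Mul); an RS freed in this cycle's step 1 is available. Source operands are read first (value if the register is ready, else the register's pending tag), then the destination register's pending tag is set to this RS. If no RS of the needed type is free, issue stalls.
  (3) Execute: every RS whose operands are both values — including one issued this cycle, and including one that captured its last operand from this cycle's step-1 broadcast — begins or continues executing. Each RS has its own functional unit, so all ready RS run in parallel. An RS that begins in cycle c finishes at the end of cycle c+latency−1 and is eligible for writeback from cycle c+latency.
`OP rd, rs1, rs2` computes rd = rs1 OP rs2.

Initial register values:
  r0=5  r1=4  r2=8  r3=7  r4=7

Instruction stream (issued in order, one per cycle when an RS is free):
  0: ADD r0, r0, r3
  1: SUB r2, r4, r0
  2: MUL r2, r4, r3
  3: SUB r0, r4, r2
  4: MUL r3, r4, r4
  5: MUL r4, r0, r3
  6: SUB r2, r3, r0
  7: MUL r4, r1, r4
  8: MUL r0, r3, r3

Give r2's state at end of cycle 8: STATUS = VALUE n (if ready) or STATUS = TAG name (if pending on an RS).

STATUS = TAG Add2

  c1: issue ADD r0<-Add1  regs: r0:Add1,r1:4,r2:8,r3:7,r4:7
  c2: issue SUB r2<-Add2  regs: r0:Add1,r1:4,r2:Add2,r3:7,r4:7
  c3: CDB Add1=12; issue MUL r2<-Mul1  regs: r0:12,r1:4,r2:Mul1,r3:7,r4:7
  c4: issue SUB r0<-Add1  regs: r0:Add1,r1:4,r2:Mul1,r3:7,r4:7
  c5: CDB Add2=-5; issue MUL r3<-Mul2  regs: r0:Add1,r1:4,r2:Mul1,r3:Mul2,r4:7
  c6: stall  regs: r0:Add1,r1:4,r2:Mul1,r3:Mul2,r4:7
  c7: CDB Mul1=49; issue MUL r4<-Mul1  regs: r0:Add1,r1:4,r2:49,r3:Mul2,r4:Mul1
  c8: issue SUB r2<-Add2  regs: r0:Add1,r1:4,r2:Add2,r3:Mul2,r4:Mul1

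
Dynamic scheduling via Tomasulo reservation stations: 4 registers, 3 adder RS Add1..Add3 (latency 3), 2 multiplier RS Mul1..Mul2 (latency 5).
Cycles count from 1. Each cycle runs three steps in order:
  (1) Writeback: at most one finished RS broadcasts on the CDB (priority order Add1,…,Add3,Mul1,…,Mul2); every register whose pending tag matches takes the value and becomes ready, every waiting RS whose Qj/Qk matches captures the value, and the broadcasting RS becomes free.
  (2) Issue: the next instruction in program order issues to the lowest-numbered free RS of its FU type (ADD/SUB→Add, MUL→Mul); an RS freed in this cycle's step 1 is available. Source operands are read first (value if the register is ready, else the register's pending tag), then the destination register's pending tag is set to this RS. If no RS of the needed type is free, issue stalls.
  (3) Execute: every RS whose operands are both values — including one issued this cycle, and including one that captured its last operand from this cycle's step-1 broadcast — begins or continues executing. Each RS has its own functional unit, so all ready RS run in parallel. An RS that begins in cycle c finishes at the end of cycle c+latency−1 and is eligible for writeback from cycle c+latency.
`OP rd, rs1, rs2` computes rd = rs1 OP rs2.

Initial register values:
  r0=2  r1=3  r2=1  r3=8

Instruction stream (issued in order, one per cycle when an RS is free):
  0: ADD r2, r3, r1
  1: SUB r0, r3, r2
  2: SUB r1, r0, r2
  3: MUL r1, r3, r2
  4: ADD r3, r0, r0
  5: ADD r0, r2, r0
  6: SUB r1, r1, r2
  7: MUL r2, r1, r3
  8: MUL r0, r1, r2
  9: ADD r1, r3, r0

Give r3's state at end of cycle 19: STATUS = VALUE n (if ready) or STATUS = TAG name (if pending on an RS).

STATUS = VALUE -6

  c1: issue ADD r2<-Add1  regs: r0:2,r1:3,r2:Add1,r3:8
  c2: issue SUB r0<-Add2  regs: r0:Add2,r1:3,r2:Add1,r3:8
  c3: issue SUB r1<-Add3  regs: r0:Add2,r1:Add3,r2:Add1,r3:8
  c4: CDB Add1=11; issue MUL r1<-Mul1  regs: r0:Add2,r1:Mul1,r2:11,r3:8
  c5: issue ADD r3<-Add1  regs: r0:Add2,r1:Mul1,r2:11,r3:Add1
  c6: stall  regs: r0:Add2,r1:Mul1,r2:11,r3:Add1
  c7: CDB Add2=-3; issue ADD r0<-Add2  regs: r0:Add2,r1:Mul1,r2:11,r3:Add1
  c8: stall  regs: r0:Add2,r1:Mul1,r2:11,r3:Add1
  c9: CDB Mul1=88; stall  regs: r0:Add2,r1:88,r2:11,r3:Add1
  c10: CDB Add1=-6; issue SUB r1<-Add1  regs: r0:Add2,r1:Add1,r2:11,r3:-6
  c11: CDB Add2=8; issue MUL r2<-Mul1  regs: r0:8,r1:Add1,r2:Mul1,r3:-6
  c12: CDB Add3=-14; issue MUL r0<-Mul2  regs: r0:Mul2,r1:Add1,r2:Mul1,r3:-6
  c13: CDB Add1=77; issue ADD r1<-Add1  regs: r0:Mul2,r1:Add1,r2:Mul1,r3:-6
  c14: -  regs: r0:Mul2,r1:Add1,r2:Mul1,r3:-6
  c15: -  regs: r0:Mul2,r1:Add1,r2:Mul1,r3:-6
  c16: -  regs: r0:Mul2,r1:Add1,r2:Mul1,r3:-6
  c17: -  regs: r0:Mul2,r1:Add1,r2:Mul1,r3:-6
  c18: CDB Mul1=-462  regs: r0:Mul2,r1:Add1,r2:-462,r3:-6
  c19: -  regs: r0:Mul2,r1:Add1,r2:-462,r3:-6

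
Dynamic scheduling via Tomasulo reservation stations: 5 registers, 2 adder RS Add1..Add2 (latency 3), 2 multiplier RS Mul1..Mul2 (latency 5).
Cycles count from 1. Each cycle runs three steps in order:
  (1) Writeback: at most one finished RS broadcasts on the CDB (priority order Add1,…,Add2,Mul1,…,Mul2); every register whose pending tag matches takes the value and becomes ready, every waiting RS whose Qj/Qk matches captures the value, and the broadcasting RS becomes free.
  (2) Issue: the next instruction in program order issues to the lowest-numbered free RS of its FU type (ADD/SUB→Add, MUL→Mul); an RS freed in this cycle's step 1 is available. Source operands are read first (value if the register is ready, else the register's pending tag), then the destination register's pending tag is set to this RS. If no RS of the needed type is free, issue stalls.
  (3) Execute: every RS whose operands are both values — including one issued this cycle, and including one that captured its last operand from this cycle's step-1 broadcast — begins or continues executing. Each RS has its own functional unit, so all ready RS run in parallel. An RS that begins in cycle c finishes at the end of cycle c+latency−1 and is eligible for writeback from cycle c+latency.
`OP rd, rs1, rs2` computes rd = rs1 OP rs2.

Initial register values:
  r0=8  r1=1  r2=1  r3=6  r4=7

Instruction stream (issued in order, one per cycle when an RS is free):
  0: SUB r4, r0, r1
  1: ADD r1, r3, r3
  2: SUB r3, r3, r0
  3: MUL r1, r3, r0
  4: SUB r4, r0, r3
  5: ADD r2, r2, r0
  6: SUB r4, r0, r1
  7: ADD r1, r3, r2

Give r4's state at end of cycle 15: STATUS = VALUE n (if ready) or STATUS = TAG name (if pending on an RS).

STATUS = VALUE 24

  c1: issue SUB r4<-Add1  regs: r0:8,r1:1,r2:1,r3:6,r4:Add1
  c2: issue ADD r1<-Add2  regs: r0:8,r1:Add2,r2:1,r3:6,r4:Add1
  c3: stall  regs: r0:8,r1:Add2,r2:1,r3:6,r4:Add1
  c4: CDB Add1=7; issue SUB r3<-Add1  regs: r0:8,r1:Add2,r2:1,r3:Add1,r4:7
  c5: CDB Add2=12; issue MUL r1<-Mul1  regs: r0:8,r1:Mul1,r2:1,r3:Add1,r4:7
  c6: issue SUB r4<-Add2  regs: r0:8,r1:Mul1,r2:1,r3:Add1,r4:Add2
  c7: CDB Add1=-2; issue ADD r2<-Add1  regs: r0:8,r1:Mul1,r2:Add1,r3:-2,r4:Add2
  c8: stall  regs: r0:8,r1:Mul1,r2:Add1,r3:-2,r4:Add2
  c9: stall  regs: r0:8,r1:Mul1,r2:Add1,r3:-2,r4:Add2
  c10: CDB Add1=9; issue SUB r4<-Add1  regs: r0:8,r1:Mul1,r2:9,r3:-2,r4:Add1
  c11: CDB Add2=10; issue ADD r1<-Add2  regs: r0:8,r1:Add2,r2:9,r3:-2,r4:Add1
  c12: CDB Mul1=-16  regs: r0:8,r1:Add2,r2:9,r3:-2,r4:Add1
  c13: -  regs: r0:8,r1:Add2,r2:9,r3:-2,r4:Add1
  c14: CDB Add2=7  regs: r0:8,r1:7,r2:9,r3:-2,r4:Add1
  c15: CDB Add1=24  regs: r0:8,r1:7,r2:9,r3:-2,r4:24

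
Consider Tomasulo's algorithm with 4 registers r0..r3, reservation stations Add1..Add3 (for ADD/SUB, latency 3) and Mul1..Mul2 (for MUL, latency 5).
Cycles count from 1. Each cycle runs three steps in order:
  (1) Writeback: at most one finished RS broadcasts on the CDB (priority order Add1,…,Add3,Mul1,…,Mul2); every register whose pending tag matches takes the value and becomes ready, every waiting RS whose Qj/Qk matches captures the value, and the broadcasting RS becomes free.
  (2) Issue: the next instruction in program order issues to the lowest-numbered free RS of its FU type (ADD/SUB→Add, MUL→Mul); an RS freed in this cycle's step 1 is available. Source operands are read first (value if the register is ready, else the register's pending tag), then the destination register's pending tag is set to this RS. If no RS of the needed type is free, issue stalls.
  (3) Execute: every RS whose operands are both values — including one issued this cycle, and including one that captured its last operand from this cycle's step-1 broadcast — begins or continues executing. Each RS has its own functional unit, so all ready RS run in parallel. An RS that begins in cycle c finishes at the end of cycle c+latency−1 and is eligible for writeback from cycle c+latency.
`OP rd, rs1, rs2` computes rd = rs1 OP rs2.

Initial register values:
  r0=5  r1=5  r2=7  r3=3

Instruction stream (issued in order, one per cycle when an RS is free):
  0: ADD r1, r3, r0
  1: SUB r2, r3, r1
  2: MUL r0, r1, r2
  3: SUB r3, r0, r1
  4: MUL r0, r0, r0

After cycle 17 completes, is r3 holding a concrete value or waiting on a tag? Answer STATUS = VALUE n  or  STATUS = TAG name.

  c1: issue ADD r1<-Add1  regs: r0:5,r1:Add1,r2:7,r3:3
  c2: issue SUB r2<-Add2  regs: r0:5,r1:Add1,r2:Add2,r3:3
  c3: issue MUL r0<-Mul1  regs: r0:Mul1,r1:Add1,r2:Add2,r3:3
  c4: CDB Add1=8; issue SUB r3<-Add1  regs: r0:Mul1,r1:8,r2:Add2,r3:Add1
  c5: issue MUL r0<-Mul2  regs: r0:Mul2,r1:8,r2:Add2,r3:Add1
  c6: -  regs: r0:Mul2,r1:8,r2:Add2,r3:Add1
  c7: CDB Add2=-5  regs: r0:Mul2,r1:8,r2:-5,r3:Add1
  c8: -  regs: r0:Mul2,r1:8,r2:-5,r3:Add1
  c9: -  regs: r0:Mul2,r1:8,r2:-5,r3:Add1
  c10: -  regs: r0:Mul2,r1:8,r2:-5,r3:Add1
  c11: -  regs: r0:Mul2,r1:8,r2:-5,r3:Add1
  c12: CDB Mul1=-40  regs: r0:Mul2,r1:8,r2:-5,r3:Add1
  c13: -  regs: r0:Mul2,r1:8,r2:-5,r3:Add1
  c14: -  regs: r0:Mul2,r1:8,r2:-5,r3:Add1
  c15: CDB Add1=-48  regs: r0:Mul2,r1:8,r2:-5,r3:-48
  c16: -  regs: r0:Mul2,r1:8,r2:-5,r3:-48
  c17: CDB Mul2=1600  regs: r0:1600,r1:8,r2:-5,r3:-48

STATUS = VALUE -48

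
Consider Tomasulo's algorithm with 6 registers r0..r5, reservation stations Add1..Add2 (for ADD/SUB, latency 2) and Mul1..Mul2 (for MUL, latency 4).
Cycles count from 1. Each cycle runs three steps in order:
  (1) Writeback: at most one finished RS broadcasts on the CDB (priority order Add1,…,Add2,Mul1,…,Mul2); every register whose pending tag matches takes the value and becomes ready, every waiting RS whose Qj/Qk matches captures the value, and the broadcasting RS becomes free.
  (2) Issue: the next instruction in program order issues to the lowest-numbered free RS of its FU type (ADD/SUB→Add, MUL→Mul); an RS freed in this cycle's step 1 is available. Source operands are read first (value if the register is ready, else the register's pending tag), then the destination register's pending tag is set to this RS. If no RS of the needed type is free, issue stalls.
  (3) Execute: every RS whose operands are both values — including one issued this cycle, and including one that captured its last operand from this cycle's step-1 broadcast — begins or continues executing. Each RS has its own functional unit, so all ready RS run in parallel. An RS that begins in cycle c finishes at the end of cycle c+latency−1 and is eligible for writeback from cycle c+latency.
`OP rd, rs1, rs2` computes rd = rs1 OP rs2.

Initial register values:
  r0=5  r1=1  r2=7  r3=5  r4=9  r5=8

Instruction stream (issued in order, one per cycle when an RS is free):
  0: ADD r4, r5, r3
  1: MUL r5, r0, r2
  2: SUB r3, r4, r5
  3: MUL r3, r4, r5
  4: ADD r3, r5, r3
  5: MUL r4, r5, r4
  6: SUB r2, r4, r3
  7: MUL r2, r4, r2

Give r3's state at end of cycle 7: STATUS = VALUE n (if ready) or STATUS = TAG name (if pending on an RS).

STATUS = TAG Add2

c1: issue ADD r4<-Add1 | r0:5,r1:1,r2:7,r3:5,r4:Add1,r5:8
c2: issue MUL r5<-Mul1 | r0:5,r1:1,r2:7,r3:5,r4:Add1,r5:Mul1
c3: CDB Add1=13; issue SUB r3<-Add1 | r0:5,r1:1,r2:7,r3:Add1,r4:13,r5:Mul1
c4: issue MUL r3<-Mul2 | r0:5,r1:1,r2:7,r3:Mul2,r4:13,r5:Mul1
c5: issue ADD r3<-Add2 | r0:5,r1:1,r2:7,r3:Add2,r4:13,r5:Mul1
c6: CDB Mul1=35; issue MUL r4<-Mul1 | r0:5,r1:1,r2:7,r3:Add2,r4:Mul1,r5:35
c7: stall | r0:5,r1:1,r2:7,r3:Add2,r4:Mul1,r5:35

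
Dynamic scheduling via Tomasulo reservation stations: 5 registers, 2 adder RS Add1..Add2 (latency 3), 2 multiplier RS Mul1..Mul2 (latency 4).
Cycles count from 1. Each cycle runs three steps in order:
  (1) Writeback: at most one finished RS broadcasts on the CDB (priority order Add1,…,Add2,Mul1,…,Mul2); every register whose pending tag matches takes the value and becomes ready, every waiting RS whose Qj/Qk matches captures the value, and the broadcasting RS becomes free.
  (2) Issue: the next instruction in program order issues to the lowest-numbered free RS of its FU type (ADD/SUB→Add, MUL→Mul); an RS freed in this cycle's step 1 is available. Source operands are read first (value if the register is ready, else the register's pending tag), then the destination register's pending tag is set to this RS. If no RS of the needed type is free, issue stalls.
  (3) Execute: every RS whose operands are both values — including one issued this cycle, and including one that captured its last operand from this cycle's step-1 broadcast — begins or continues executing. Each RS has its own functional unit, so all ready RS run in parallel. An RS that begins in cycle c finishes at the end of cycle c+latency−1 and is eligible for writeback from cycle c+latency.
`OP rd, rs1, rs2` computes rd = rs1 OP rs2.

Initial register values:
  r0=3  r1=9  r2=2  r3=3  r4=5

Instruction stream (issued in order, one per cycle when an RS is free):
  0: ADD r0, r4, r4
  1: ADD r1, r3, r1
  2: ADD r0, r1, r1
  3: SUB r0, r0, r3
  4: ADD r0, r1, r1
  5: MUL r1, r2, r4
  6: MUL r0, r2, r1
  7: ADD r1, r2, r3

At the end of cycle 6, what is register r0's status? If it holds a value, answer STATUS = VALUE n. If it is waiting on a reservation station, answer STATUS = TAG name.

STATUS = TAG Add2

  c1: issue ADD r0<-Add1  regs: r0:Add1,r1:9,r2:2,r3:3,r4:5
  c2: issue ADD r1<-Add2  regs: r0:Add1,r1:Add2,r2:2,r3:3,r4:5
  c3: stall  regs: r0:Add1,r1:Add2,r2:2,r3:3,r4:5
  c4: CDB Add1=10; issue ADD r0<-Add1  regs: r0:Add1,r1:Add2,r2:2,r3:3,r4:5
  c5: CDB Add2=12; issue SUB r0<-Add2  regs: r0:Add2,r1:12,r2:2,r3:3,r4:5
  c6: stall  regs: r0:Add2,r1:12,r2:2,r3:3,r4:5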